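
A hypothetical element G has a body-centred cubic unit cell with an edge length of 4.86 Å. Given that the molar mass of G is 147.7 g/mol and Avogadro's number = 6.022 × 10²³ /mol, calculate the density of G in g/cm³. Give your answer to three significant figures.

4.27 g/cm³

A BCC unit cell contains Z = 2 atoms.
Cell volume: a³ = (4.86 Å)³ = (4.860 × 10^-8 cm)³ = 1.148 × 10^-22 cm³.
ρ = Z·M/(N_A·a³) = 2 × 147.7 / (6.022 × 10²³ × 1.148 × 10^-22) = 4.273 g/cm³.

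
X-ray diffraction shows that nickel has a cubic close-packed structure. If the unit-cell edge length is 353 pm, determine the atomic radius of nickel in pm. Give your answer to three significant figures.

In an FCC lattice, atoms touch along the face diagonal, so √2·a = 4r.
r = √2·a/4 = 1.4142 × 353 / 4 = 125 pm.

125 pm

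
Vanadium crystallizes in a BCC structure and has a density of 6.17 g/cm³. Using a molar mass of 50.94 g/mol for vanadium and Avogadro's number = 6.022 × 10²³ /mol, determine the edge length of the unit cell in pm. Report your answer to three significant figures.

With Z = 2 atoms per BCC cell, a³ = Z·M/(N_A·ρ) = 2 × 50.94 / (6.022 × 10²³ × 6.170 g/cm³) = 2.742 × 10^-23 cm³.
a = (2.742 × 10^-23)^(1/3) = 3.015 × 10^-8 cm = 302 pm.

302 pm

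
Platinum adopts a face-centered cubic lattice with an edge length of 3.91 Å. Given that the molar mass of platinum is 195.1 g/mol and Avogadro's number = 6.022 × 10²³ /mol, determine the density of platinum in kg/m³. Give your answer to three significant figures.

21700 kg/m³

An FCC unit cell contains Z = 4 atoms.
Cell volume: a³ = (3.91 Å)³ = (3.910 × 10^-8 cm)³ = 5.978 × 10^-23 cm³.
ρ = Z·M/(N_A·a³) = 4 × 195.1 / (6.022 × 10²³ × 5.978 × 10^-23) = 21.68 g/cm³ = 21700 kg/m³.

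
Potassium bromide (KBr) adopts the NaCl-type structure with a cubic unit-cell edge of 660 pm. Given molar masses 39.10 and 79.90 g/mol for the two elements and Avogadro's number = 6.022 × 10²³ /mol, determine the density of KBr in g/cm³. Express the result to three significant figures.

2.75 g/cm³

The NaCl-type structure contains Z = 4 formula units per cell; M(KBr) = 39.10 + 79.90 = 119.0 g/mol.
a³ = (6.600 × 10^-8 cm)³ = 2.875 × 10^-22 cm³.
ρ = 4 × 119.0 / (6.022 × 10²³ × 2.875 × 10^-22) = 2.749 g/cm³.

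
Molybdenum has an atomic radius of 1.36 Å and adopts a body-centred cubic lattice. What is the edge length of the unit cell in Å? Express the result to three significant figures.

3.14 Å

In a BCC lattice, atoms touch along the body diagonal, so √3·a = 4r.
a = 4r/√3 = 4 × 1.36 / 1.7321 = 3.14 Å.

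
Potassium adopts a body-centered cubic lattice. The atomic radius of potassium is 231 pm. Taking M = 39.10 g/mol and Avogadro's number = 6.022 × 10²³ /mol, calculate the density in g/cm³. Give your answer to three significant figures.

In a BCC lattice, atoms touch along the body diagonal, so √3·a = 4r, giving a = 533.5 pm = 5.335 × 10^-8 cm.
With Z = 2, ρ = Z·M/(N_A·a³) = 2 × 39.10 / (6.022 × 10²³ × 1.518 × 10^-22) = 0.8553 g/cm³.

0.855 g/cm³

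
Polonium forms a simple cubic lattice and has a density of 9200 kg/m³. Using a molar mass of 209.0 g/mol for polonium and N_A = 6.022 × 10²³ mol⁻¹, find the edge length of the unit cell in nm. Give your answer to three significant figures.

0.335 nm

With Z = 1 atom per simple cubic cell, a³ = Z·M/(N_A·ρ) = 1 × 209.0 / (6.022 × 10²³ × 9.200 g/cm³) = 3.772 × 10^-23 cm³.
a = (3.772 × 10^-23)^(1/3) = 3.354 × 10^-8 cm = 0.335 nm.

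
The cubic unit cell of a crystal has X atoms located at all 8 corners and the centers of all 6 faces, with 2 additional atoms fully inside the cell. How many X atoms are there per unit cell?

Corner atoms are shared by 8 cells (1/8 each), face atoms by 2 (1/2 each), interior atoms are unshared.
Net atoms = 8 × 1/8 + 6 × 1/2 + 2 = 1 + 3 + 2 = 6.

6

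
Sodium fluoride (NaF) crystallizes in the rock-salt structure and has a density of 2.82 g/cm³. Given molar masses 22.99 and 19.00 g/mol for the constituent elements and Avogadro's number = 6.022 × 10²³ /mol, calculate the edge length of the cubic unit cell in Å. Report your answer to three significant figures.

M(NaF) = 41.99 g/mol; Z = 4 formula units per cell.
a³ = Z·M/(N_A·ρ) = 4 × 41.99 / (6.022 × 10²³ × 2.82) = 9.890 × 10^-23 cm³, so a = 4.625 × 10^-8 cm = 4.62 Å.

4.62 Å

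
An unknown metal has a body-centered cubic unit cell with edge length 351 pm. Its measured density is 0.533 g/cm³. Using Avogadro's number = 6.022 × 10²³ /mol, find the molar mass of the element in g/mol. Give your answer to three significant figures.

A BCC cell has Z = 2 atoms; a = 3.510 × 10^-8 cm.
M = ρ·N_A·a³/Z = 0.533 × 6.022 × 10²³ × 4.324 × 10^-23 / 2 = 6.94 g/mol.

6.94 g/mol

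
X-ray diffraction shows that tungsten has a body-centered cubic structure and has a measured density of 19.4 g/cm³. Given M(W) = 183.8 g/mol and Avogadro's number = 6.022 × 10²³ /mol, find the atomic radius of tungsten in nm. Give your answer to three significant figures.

0.137 nm

For a BCC cell (Z = 2), a³ = Z·M/(N_A·ρ) = 2 × 183.8 / (6.022 × 10²³ × 19.40) = 3.147 × 10^-23 cm³, so a = 3.157 × 10^-8 cm = 0.3157 nm.
Atoms touch along the body diagonal, so √3·a = 4r, so r = 0.4330 × a = 0.137 nm.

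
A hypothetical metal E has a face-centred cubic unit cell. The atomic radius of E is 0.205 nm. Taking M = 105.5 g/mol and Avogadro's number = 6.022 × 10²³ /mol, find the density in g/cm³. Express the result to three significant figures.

3.59 g/cm³

In an FCC lattice, atoms touch along the face diagonal, so √2·a = 4r, giving a = 0.5798 nm = 5.798 × 10^-8 cm.
With Z = 4, ρ = Z·M/(N_A·a³) = 4 × 105.5 / (6.022 × 10²³ × 1.949 × 10^-22) = 3.595 g/cm³.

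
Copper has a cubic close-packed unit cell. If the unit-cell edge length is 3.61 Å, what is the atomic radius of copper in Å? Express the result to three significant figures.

1.28 Å

In an FCC lattice, atoms touch along the face diagonal, so √2·a = 4r.
r = √2·a/4 = 1.4142 × 3.61 / 4 = 1.28 Å.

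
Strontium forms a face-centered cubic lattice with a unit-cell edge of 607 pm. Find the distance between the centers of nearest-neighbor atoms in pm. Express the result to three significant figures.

In an FCC structure, atoms touch along the face diagonal, so √2·a = 4r; the nearest-neighbor distance equals 2r = 0.7071·a.
d = 0.7071 × 607 = 429 pm.

429 pm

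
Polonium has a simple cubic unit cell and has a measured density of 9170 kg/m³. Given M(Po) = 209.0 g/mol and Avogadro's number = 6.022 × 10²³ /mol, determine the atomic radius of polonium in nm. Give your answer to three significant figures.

For a simple cubic cell (Z = 1), a³ = Z·M/(N_A·ρ) = 1 × 209.0 / (6.022 × 10²³ × 9.170) = 3.785 × 10^-23 cm³, so a = 3.357 × 10^-8 cm = 0.3357 nm.
Atoms touch along the cell edge, so a = 2r, so r = 0.5000 × a = 0.168 nm.

0.168 nm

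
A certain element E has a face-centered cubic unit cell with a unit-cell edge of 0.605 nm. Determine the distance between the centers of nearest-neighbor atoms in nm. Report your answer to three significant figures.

0.428 nm

In an FCC structure, atoms touch along the face diagonal, so √2·a = 4r; the nearest-neighbor distance equals 2r = 0.7071·a.
d = 0.7071 × 0.605 = 0.428 nm.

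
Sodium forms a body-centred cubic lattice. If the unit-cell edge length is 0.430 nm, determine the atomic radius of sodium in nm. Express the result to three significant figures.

In a BCC lattice, atoms touch along the body diagonal, so √3·a = 4r.
r = √3·a/4 = 1.7321 × 0.430 / 4 = 0.186 nm.

0.186 nm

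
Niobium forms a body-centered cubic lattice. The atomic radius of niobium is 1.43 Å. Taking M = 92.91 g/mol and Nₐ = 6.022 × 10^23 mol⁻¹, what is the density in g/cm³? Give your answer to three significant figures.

8.57 g/cm³

In a BCC lattice, atoms touch along the body diagonal, so √3·a = 4r, giving a = 3.302 Å = 3.302 × 10^-8 cm.
With Z = 2, ρ = Z·M/(N_A·a³) = 2 × 92.91 / (6.022 × 10²³ × 3.602 × 10^-23) = 8.567 g/cm³.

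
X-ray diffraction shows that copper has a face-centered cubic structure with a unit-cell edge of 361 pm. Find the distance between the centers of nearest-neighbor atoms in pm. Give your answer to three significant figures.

255 pm

In an FCC structure, atoms touch along the face diagonal, so √2·a = 4r; the nearest-neighbor distance equals 2r = 0.7071·a.
d = 0.7071 × 361 = 255 pm.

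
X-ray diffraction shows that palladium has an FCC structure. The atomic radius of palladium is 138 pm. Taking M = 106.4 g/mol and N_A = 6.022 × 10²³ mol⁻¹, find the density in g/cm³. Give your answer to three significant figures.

In an FCC lattice, atoms touch along the face diagonal, so √2·a = 4r, giving a = 390.3 pm = 3.903 × 10^-8 cm.
With Z = 4, ρ = Z·M/(N_A·a³) = 4 × 106.4 / (6.022 × 10²³ × 5.947 × 10^-23) = 11.88 g/cm³.

11.9 g/cm³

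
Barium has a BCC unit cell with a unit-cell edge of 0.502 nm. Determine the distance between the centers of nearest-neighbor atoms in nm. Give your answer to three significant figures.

0.435 nm

In a BCC structure, atoms touch along the body diagonal, so √3·a = 4r; the nearest-neighbor distance equals 2r = 0.8660·a.
d = 0.8660 × 0.502 = 0.435 nm.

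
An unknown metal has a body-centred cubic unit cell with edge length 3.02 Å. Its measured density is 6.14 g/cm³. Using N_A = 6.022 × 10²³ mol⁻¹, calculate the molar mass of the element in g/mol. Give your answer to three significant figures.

A BCC cell has Z = 2 atoms; a = 3.020 × 10^-8 cm.
M = ρ·N_A·a³/Z = 6.14 × 6.022 × 10²³ × 2.754 × 10^-23 / 2 = 50.9 g/mol.

50.9 g/mol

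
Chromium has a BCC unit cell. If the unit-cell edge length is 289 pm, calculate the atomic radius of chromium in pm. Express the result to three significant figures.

125 pm

In a BCC lattice, atoms touch along the body diagonal, so √3·a = 4r.
r = √3·a/4 = 1.7321 × 289 / 4 = 125 pm.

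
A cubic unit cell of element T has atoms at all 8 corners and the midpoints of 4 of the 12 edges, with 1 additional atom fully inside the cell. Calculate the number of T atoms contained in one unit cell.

Corner atoms are shared by 8 cells (1/8 each), edge atoms by 4 (1/4 each), interior atoms are unshared.
Net atoms = 8 × 1/8 + 4 × 1/4 + 1 = 1 + 1 + 1 = 3.

3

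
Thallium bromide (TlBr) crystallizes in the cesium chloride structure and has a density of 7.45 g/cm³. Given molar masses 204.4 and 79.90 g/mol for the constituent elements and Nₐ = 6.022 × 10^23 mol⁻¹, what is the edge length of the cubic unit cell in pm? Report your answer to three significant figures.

M(TlBr) = 284.3 g/mol; Z = 1 formula unit per cell.
a³ = Z·M/(N_A·ρ) = 1 × 284.3 / (6.022 × 10²³ × 7.45) = 6.337 × 10^-23 cm³, so a = 3.987 × 10^-8 cm = 399 pm.

399 pm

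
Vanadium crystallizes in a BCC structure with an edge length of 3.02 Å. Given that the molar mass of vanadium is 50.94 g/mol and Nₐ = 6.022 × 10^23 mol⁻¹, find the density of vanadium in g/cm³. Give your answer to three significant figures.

6.14 g/cm³

A BCC unit cell contains Z = 2 atoms.
Cell volume: a³ = (3.02 Å)³ = (3.020 × 10^-8 cm)³ = 2.754 × 10^-23 cm³.
ρ = Z·M/(N_A·a³) = 2 × 50.94 / (6.022 × 10²³ × 2.754 × 10^-23) = 6.142 g/cm³.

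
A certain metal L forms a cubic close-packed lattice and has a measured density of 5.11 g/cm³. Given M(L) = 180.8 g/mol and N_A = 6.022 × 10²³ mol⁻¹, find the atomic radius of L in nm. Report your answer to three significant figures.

For an FCC cell (Z = 4), a³ = Z·M/(N_A·ρ) = 4 × 180.8 / (6.022 × 10²³ × 5.110) = 2.350 × 10^-22 cm³, so a = 6.171 × 10^-8 cm = 0.6171 nm.
Atoms touch along the face diagonal, so √2·a = 4r, so r = 0.3536 × a = 0.218 nm.

0.218 nm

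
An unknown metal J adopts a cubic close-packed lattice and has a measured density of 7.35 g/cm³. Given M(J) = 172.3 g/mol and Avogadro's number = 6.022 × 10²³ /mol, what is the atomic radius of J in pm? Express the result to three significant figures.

190 pm

For an FCC cell (Z = 4), a³ = Z·M/(N_A·ρ) = 4 × 172.3 / (6.022 × 10²³ × 7.350) = 1.557 × 10^-22 cm³, so a = 5.380 × 10^-8 cm = 538.0 pm.
Atoms touch along the face diagonal, so √2·a = 4r, so r = 0.3536 × a = 190 pm.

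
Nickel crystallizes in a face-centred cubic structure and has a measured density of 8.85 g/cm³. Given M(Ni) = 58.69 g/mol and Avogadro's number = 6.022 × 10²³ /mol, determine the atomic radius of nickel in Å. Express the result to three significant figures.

1.25 Å

For an FCC cell (Z = 4), a³ = Z·M/(N_A·ρ) = 4 × 58.69 / (6.022 × 10²³ × 8.850) = 4.405 × 10^-23 cm³, so a = 3.532 × 10^-8 cm = 3.532 Å.
Atoms touch along the face diagonal, so √2·a = 4r, so r = 0.3536 × a = 1.25 Å.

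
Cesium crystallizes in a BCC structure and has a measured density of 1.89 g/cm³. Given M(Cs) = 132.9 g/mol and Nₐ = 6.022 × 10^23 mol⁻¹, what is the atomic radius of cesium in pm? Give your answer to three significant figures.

267 pm

For a BCC cell (Z = 2), a³ = Z·M/(N_A·ρ) = 2 × 132.9 / (6.022 × 10²³ × 1.890) = 2.335 × 10^-22 cm³, so a = 6.158 × 10^-8 cm = 615.8 pm.
Atoms touch along the body diagonal, so √3·a = 4r, so r = 0.4330 × a = 267 pm.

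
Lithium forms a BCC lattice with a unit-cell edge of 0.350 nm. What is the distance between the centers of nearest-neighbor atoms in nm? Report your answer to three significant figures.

In a BCC structure, atoms touch along the body diagonal, so √3·a = 4r; the nearest-neighbor distance equals 2r = 0.8660·a.
d = 0.8660 × 0.350 = 0.303 nm.

0.303 nm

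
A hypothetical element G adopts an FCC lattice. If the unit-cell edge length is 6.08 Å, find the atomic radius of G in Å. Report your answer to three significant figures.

2.15 Å

In an FCC lattice, atoms touch along the face diagonal, so √2·a = 4r.
r = √2·a/4 = 1.4142 × 6.08 / 4 = 2.15 Å.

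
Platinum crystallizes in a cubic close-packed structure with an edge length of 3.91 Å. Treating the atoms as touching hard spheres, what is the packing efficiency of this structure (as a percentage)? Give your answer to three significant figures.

In an FCC lattice atoms touch along the face diagonal, so √2·a = 4r, so r = 0.3536a = 1.382 Å.
Packing fraction = Z·(4/3)πr³ / a³ = 4 × (4/3)π × (1.382)³ / (3.91)³ = 0.7405 = 74.0%.

74.0%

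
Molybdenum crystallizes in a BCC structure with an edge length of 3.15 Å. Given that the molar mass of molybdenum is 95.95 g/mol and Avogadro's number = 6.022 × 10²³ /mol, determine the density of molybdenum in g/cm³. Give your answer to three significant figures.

A BCC unit cell contains Z = 2 atoms.
Cell volume: a³ = (3.15 Å)³ = (3.150 × 10^-8 cm)³ = 3.126 × 10^-23 cm³.
ρ = Z·M/(N_A·a³) = 2 × 95.95 / (6.022 × 10²³ × 3.126 × 10^-23) = 10.20 g/cm³.

10.2 g/cm³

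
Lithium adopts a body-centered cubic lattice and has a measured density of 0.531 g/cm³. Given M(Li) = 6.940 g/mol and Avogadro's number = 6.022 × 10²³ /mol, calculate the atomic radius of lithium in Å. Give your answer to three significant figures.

For a BCC cell (Z = 2), a³ = Z·M/(N_A·ρ) = 2 × 6.940 / (6.022 × 10²³ × 0.5310) = 4.341 × 10^-23 cm³, so a = 3.514 × 10^-8 cm = 3.514 Å.
Atoms touch along the body diagonal, so √3·a = 4r, so r = 0.4330 × a = 1.52 Å.

1.52 Å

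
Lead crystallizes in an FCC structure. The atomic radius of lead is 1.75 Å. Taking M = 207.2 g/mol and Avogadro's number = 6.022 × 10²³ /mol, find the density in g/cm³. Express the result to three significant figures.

11.3 g/cm³

In an FCC lattice, atoms touch along the face diagonal, so √2·a = 4r, giving a = 4.950 Å = 4.950 × 10^-8 cm.
With Z = 4, ρ = Z·M/(N_A·a³) = 4 × 207.2 / (6.022 × 10²³ × 1.213 × 10^-22) = 11.35 g/cm³.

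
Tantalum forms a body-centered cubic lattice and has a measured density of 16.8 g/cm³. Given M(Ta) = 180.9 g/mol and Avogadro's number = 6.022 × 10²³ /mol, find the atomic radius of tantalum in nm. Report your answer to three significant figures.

For a BCC cell (Z = 2), a³ = Z·M/(N_A·ρ) = 2 × 180.9 / (6.022 × 10²³ × 16.80) = 3.576 × 10^-23 cm³, so a = 3.295 × 10^-8 cm = 0.3295 nm.
Atoms touch along the body diagonal, so √3·a = 4r, so r = 0.4330 × a = 0.143 nm.

0.143 nm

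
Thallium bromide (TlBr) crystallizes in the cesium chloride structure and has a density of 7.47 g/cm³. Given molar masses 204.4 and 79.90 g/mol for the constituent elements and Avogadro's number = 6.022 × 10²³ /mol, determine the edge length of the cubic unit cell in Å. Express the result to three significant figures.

3.98 Å

M(TlBr) = 284.3 g/mol; Z = 1 formula unit per cell.
a³ = Z·M/(N_A·ρ) = 1 × 284.3 / (6.022 × 10²³ × 7.47) = 6.320 × 10^-23 cm³, so a = 3.983 × 10^-8 cm = 3.98 Å.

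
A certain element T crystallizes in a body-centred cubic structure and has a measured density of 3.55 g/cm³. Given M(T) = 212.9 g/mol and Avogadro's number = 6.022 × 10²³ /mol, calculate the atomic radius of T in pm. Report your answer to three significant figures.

253 pm

For a BCC cell (Z = 2), a³ = Z·M/(N_A·ρ) = 2 × 212.9 / (6.022 × 10²³ × 3.550) = 1.992 × 10^-22 cm³, so a = 5.840 × 10^-8 cm = 584.0 pm.
Atoms touch along the body diagonal, so √3·a = 4r, so r = 0.4330 × a = 253 pm.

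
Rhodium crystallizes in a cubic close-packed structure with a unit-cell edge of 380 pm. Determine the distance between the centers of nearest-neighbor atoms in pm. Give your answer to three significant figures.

269 pm

In an FCC structure, atoms touch along the face diagonal, so √2·a = 4r; the nearest-neighbor distance equals 2r = 0.7071·a.
d = 0.7071 × 380 = 269 pm.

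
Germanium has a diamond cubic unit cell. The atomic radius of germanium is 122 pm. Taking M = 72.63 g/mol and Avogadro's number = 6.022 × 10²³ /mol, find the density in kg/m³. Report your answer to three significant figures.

5390 kg/m³

In a diamond cubic lattice, nearest neighbors lie along the body diagonal with √3·a = 8r, giving a = 563.5 pm = 5.635 × 10^-8 cm.
With Z = 8, ρ = Z·M/(N_A·a³) = 8 × 72.63 / (6.022 × 10²³ × 1.789 × 10^-22) = 5.393 g/cm³ = 5390 kg/m³.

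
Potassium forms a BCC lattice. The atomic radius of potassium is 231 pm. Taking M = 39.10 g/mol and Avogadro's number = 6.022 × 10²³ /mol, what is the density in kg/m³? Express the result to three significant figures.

855 kg/m³

In a BCC lattice, atoms touch along the body diagonal, so √3·a = 4r, giving a = 533.5 pm = 5.335 × 10^-8 cm.
With Z = 2, ρ = Z·M/(N_A·a³) = 2 × 39.10 / (6.022 × 10²³ × 1.518 × 10^-22) = 0.8553 g/cm³ = 855 kg/m³.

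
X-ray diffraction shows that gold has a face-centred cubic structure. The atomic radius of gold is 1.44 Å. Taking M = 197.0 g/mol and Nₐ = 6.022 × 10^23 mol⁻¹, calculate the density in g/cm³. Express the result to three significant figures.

In an FCC lattice, atoms touch along the face diagonal, so √2·a = 4r, giving a = 4.073 Å = 4.073 × 10^-8 cm.
With Z = 4, ρ = Z·M/(N_A·a³) = 4 × 197.0 / (6.022 × 10²³ × 6.757 × 10^-23) = 19.37 g/cm³.

19.4 g/cm³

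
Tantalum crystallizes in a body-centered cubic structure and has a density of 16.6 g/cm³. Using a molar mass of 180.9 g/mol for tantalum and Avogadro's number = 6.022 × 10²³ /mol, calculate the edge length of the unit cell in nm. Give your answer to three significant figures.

0.331 nm

With Z = 2 atoms per BCC cell, a³ = Z·M/(N_A·ρ) = 2 × 180.9 / (6.022 × 10²³ × 16.60 g/cm³) = 3.619 × 10^-23 cm³.
a = (3.619 × 10^-23)^(1/3) = 3.308 × 10^-8 cm = 0.331 nm.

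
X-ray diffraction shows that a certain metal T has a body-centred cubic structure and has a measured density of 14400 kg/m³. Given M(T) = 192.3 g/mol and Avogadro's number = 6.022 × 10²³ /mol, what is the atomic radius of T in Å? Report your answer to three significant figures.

1.53 Å

For a BCC cell (Z = 2), a³ = Z·M/(N_A·ρ) = 2 × 192.3 / (6.022 × 10²³ × 14.40) = 4.435 × 10^-23 cm³, so a = 3.540 × 10^-8 cm = 3.540 Å.
Atoms touch along the body diagonal, so √3·a = 4r, so r = 0.4330 × a = 1.53 Å.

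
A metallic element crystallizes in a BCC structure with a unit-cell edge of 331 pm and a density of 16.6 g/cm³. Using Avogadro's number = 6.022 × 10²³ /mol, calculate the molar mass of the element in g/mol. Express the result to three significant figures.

A BCC cell has Z = 2 atoms; a = 3.310 × 10^-8 cm.
M = ρ·N_A·a³/Z = 16.6 × 6.022 × 10²³ × 3.626 × 10^-23 / 2 = 181 g/mol.

181 g/mol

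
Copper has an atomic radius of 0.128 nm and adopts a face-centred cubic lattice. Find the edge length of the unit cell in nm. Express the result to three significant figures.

0.362 nm

In an FCC lattice, atoms touch along the face diagonal, so √2·a = 4r.
a = 4r/√2 = 4 × 0.128 / 1.4142 = 0.362 nm.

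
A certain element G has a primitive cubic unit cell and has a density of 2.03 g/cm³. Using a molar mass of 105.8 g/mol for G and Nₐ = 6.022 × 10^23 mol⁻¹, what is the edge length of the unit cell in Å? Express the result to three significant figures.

4.42 Å

With Z = 1 atom per simple cubic cell, a³ = Z·M/(N_A·ρ) = 1 × 105.8 / (6.022 × 10²³ × 2.030 g/cm³) = 8.655 × 10^-23 cm³.
a = (8.655 × 10^-23)^(1/3) = 4.423 × 10^-8 cm = 4.42 Å.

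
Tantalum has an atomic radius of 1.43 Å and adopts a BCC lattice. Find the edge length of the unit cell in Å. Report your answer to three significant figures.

3.30 Å

In a BCC lattice, atoms touch along the body diagonal, so √3·a = 4r.
a = 4r/√3 = 4 × 1.43 / 1.7321 = 3.30 Å.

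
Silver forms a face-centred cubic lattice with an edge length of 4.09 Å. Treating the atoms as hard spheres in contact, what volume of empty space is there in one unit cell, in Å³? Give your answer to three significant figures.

In an FCC lattice atoms touch along the face diagonal, so √2·a = 4r, so r = 0.3536a = 1.446 Å.
V_cell = a³ = 68.42 Å³; V_atoms = 4 × (4/3)πr³ = 50.66 Å³.
Empty space = 68.42 − 50.66 = 17.8 Å³.

17.8 Å³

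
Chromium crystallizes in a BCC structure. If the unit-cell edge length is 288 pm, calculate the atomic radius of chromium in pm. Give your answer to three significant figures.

In a BCC lattice, atoms touch along the body diagonal, so √3·a = 4r.
r = √3·a/4 = 1.7321 × 288 / 4 = 125 pm.

125 pm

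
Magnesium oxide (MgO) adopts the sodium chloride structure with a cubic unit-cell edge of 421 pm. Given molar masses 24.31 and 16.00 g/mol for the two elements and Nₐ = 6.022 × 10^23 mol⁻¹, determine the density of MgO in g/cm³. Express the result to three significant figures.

3.59 g/cm³

The sodium chloride structure contains Z = 4 formula units per cell; M(MgO) = 24.31 + 16.00 = 40.31 g/mol.
a³ = (4.210 × 10^-8 cm)³ = 7.462 × 10^-23 cm³.
ρ = 4 × 40.31 / (6.022 × 10²³ × 7.462 × 10^-23) = 3.588 g/cm³.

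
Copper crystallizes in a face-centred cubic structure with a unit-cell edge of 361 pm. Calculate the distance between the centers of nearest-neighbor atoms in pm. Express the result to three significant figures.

In an FCC structure, atoms touch along the face diagonal, so √2·a = 4r; the nearest-neighbor distance equals 2r = 0.7071·a.
d = 0.7071 × 361 = 255 pm.

255 pm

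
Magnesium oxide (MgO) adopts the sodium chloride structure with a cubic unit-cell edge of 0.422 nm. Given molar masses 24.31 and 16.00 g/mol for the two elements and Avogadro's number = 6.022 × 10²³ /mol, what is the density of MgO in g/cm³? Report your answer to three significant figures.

The sodium chloride structure contains Z = 4 formula units per cell; M(MgO) = 24.31 + 16.00 = 40.31 g/mol.
a³ = (4.220 × 10^-8 cm)³ = 7.515 × 10^-23 cm³.
ρ = 4 × 40.31 / (6.022 × 10²³ × 7.515 × 10^-23) = 3.563 g/cm³.

3.56 g/cm³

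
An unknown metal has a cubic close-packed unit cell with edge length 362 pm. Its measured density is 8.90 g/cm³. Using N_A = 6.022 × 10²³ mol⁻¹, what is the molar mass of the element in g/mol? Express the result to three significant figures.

An FCC cell has Z = 4 atoms; a = 3.620 × 10^-8 cm.
M = ρ·N_A·a³/Z = 8.90 × 6.022 × 10²³ × 4.744 × 10^-23 / 4 = 63.6 g/mol.

63.6 g/mol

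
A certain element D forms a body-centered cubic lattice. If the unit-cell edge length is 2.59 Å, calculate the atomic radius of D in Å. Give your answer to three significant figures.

In a BCC lattice, atoms touch along the body diagonal, so √3·a = 4r.
r = √3·a/4 = 1.7321 × 2.59 / 4 = 1.12 Å.

1.12 Å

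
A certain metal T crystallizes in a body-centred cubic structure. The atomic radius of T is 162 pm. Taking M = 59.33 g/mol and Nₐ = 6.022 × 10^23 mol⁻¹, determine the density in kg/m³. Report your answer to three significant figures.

In a BCC lattice, atoms touch along the body diagonal, so √3·a = 4r, giving a = 374.1 pm = 3.741 × 10^-8 cm.
With Z = 2, ρ = Z·M/(N_A·a³) = 2 × 59.33 / (6.022 × 10²³ × 5.237 × 10^-23) = 3.763 g/cm³ = 3760 kg/m³.

3760 kg/m³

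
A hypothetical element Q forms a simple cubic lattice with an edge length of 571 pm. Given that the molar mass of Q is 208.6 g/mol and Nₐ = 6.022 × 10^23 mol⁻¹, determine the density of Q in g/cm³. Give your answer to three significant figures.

1.86 g/cm³

A simple cubic unit cell contains Z = 1 atom.
Cell volume: a³ = (571 pm)³ = (5.710 × 10^-8 cm)³ = 1.862 × 10^-22 cm³.
ρ = Z·M/(N_A·a³) = 1 × 208.6 / (6.022 × 10²³ × 1.862 × 10^-22) = 1.861 g/cm³.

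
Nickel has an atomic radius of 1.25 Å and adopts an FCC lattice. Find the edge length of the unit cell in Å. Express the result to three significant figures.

3.54 Å

In an FCC lattice, atoms touch along the face diagonal, so √2·a = 4r.
a = 4r/√2 = 4 × 1.25 / 1.4142 = 3.54 Å.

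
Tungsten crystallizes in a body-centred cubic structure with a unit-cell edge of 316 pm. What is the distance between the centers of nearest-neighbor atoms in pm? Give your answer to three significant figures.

In a BCC structure, atoms touch along the body diagonal, so √3·a = 4r; the nearest-neighbor distance equals 2r = 0.8660·a.
d = 0.8660 × 316 = 274 pm.

274 pm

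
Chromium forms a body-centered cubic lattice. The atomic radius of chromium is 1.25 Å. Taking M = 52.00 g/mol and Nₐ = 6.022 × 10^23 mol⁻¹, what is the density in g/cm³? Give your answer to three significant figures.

7.18 g/cm³

In a BCC lattice, atoms touch along the body diagonal, so √3·a = 4r, giving a = 2.887 Å = 2.887 × 10^-8 cm.
With Z = 2, ρ = Z·M/(N_A·a³) = 2 × 52.00 / (6.022 × 10²³ × 2.406 × 10^-23) = 7.179 g/cm³.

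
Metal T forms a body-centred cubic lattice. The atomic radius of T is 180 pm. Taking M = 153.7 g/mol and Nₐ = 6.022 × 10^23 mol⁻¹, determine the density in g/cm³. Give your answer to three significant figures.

7.11 g/cm³

In a BCC lattice, atoms touch along the body diagonal, so √3·a = 4r, giving a = 415.7 pm = 4.157 × 10^-8 cm.
With Z = 2, ρ = Z·M/(N_A·a³) = 2 × 153.7 / (6.022 × 10²³ × 7.183 × 10^-23) = 7.106 g/cm³.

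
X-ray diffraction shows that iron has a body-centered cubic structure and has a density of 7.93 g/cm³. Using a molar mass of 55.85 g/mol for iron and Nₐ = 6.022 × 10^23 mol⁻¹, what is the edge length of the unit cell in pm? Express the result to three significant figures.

With Z = 2 atoms per BCC cell, a³ = Z·M/(N_A·ρ) = 2 × 55.85 / (6.022 × 10²³ × 7.930 g/cm³) = 2.339 × 10^-23 cm³.
a = (2.339 × 10^-23)^(1/3) = 2.860 × 10^-8 cm = 286 pm.

286 pm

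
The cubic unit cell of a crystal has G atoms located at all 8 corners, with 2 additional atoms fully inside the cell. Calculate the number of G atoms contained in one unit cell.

Corner atoms are shared by 8 cells (1/8 each), interior atoms are unshared.
Net atoms = 8 × 1/8 + 2 = 1 + 2 = 3.

3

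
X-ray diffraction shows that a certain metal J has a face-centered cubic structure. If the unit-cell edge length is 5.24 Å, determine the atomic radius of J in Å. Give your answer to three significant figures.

1.85 Å

In an FCC lattice, atoms touch along the face diagonal, so √2·a = 4r.
r = √2·a/4 = 1.4142 × 5.24 / 4 = 1.85 Å.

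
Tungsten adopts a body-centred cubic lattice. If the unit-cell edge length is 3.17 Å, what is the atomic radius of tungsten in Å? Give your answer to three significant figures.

1.37 Å

In a BCC lattice, atoms touch along the body diagonal, so √3·a = 4r.
r = √3·a/4 = 1.7321 × 3.17 / 4 = 1.37 Å.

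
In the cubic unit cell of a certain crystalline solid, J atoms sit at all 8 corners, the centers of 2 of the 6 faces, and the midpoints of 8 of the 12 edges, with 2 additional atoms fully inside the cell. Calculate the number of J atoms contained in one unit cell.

Corner atoms are shared by 8 cells (1/8 each), face atoms by 2 (1/2 each), edge atoms by 4 (1/4 each), interior atoms are unshared.
Net atoms = 8 × 1/8 + 2 × 1/2 + 8 × 1/4 + 2 = 1 + 1 + 2 + 2 = 6.

6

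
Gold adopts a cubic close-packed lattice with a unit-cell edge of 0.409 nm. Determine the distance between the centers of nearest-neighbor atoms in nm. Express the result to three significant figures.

0.289 nm

In an FCC structure, atoms touch along the face diagonal, so √2·a = 4r; the nearest-neighbor distance equals 2r = 0.7071·a.
d = 0.7071 × 0.409 = 0.289 nm.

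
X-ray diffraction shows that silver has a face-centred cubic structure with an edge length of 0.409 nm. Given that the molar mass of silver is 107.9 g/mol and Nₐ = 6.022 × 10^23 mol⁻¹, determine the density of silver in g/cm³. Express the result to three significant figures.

An FCC unit cell contains Z = 4 atoms.
Cell volume: a³ = (0.409 nm)³ = (4.090 × 10^-8 cm)³ = 6.842 × 10^-23 cm³.
ρ = Z·M/(N_A·a³) = 4 × 107.9 / (6.022 × 10²³ × 6.842 × 10^-23) = 10.48 g/cm³.

10.5 g/cm³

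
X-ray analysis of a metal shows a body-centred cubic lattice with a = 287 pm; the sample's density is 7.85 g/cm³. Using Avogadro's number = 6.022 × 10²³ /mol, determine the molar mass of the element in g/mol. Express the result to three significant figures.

A BCC cell has Z = 2 atoms; a = 2.870 × 10^-8 cm.
M = ρ·N_A·a³/Z = 7.85 × 6.022 × 10²³ × 2.364 × 10^-23 / 2 = 55.9 g/mol.

55.9 g/mol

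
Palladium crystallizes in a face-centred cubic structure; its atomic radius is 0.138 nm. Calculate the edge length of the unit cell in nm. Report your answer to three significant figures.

In an FCC lattice, atoms touch along the face diagonal, so √2·a = 4r.
a = 4r/√2 = 4 × 0.138 / 1.4142 = 0.390 nm.

0.390 nm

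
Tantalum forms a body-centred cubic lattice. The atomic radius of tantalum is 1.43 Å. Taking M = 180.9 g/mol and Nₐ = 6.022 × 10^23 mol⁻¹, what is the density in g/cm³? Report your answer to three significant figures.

16.7 g/cm³

In a BCC lattice, atoms touch along the body diagonal, so √3·a = 4r, giving a = 3.302 Å = 3.302 × 10^-8 cm.
With Z = 2, ρ = Z·M/(N_A·a³) = 2 × 180.9 / (6.022 × 10²³ × 3.602 × 10^-23) = 16.68 g/cm³.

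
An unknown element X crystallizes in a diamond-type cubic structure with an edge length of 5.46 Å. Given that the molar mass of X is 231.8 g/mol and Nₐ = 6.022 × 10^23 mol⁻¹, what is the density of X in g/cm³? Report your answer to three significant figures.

18.9 g/cm³

A diamond cubic unit cell contains Z = 8 atoms.
Cell volume: a³ = (5.46 Å)³ = (5.460 × 10^-8 cm)³ = 1.628 × 10^-22 cm³.
ρ = Z·M/(N_A·a³) = 8 × 231.8 / (6.022 × 10²³ × 1.628 × 10^-22) = 18.92 g/cm³.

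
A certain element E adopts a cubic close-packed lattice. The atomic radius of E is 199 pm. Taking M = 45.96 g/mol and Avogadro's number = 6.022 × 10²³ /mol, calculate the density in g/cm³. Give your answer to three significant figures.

1.71 g/cm³

In an FCC lattice, atoms touch along the face diagonal, so √2·a = 4r, giving a = 562.9 pm = 5.629 × 10^-8 cm.
With Z = 4, ρ = Z·M/(N_A·a³) = 4 × 45.96 / (6.022 × 10²³ × 1.783 × 10^-22) = 1.712 g/cm³.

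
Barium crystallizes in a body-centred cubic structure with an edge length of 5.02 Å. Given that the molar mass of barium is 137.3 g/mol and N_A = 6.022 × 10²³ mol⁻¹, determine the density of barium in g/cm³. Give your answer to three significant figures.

3.60 g/cm³

A BCC unit cell contains Z = 2 atoms.
Cell volume: a³ = (5.02 Å)³ = (5.020 × 10^-8 cm)³ = 1.265 × 10^-22 cm³.
ρ = Z·M/(N_A·a³) = 2 × 137.3 / (6.022 × 10²³ × 1.265 × 10^-22) = 3.605 g/cm³.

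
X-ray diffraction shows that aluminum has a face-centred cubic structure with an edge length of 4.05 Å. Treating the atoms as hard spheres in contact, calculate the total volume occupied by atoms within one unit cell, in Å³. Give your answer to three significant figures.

In an FCC lattice atoms touch along the face diagonal, so √2·a = 4r, so r = 0.3536a = 1.432 Å.
V_atoms = Z × (4/3)πr³ = 4 × (4/3)π × (1.432)³ = 49.2 Å³.

49.2 Å³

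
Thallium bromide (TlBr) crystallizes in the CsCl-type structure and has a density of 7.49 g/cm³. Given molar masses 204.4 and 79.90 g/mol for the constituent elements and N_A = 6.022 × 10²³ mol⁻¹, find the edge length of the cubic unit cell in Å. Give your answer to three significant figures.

3.98 Å

M(TlBr) = 284.3 g/mol; Z = 1 formula unit per cell.
a³ = Z·M/(N_A·ρ) = 1 × 284.3 / (6.022 × 10²³ × 7.49) = 6.303 × 10^-23 cm³, so a = 3.980 × 10^-8 cm = 3.98 Å.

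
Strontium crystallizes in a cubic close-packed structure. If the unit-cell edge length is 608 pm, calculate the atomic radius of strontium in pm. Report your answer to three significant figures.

215 pm

In an FCC lattice, atoms touch along the face diagonal, so √2·a = 4r.
r = √2·a/4 = 1.4142 × 608 / 4 = 215 pm.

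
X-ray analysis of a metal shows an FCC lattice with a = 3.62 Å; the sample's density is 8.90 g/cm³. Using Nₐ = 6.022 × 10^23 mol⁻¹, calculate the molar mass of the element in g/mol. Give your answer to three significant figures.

63.6 g/mol

An FCC cell has Z = 4 atoms; a = 3.620 × 10^-8 cm.
M = ρ·N_A·a³/Z = 8.90 × 6.022 × 10²³ × 4.744 × 10^-23 / 4 = 63.6 g/mol.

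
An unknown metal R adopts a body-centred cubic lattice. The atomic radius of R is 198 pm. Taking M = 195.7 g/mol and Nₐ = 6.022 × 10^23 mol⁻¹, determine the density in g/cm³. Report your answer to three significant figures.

6.80 g/cm³

In a BCC lattice, atoms touch along the body diagonal, so √3·a = 4r, giving a = 457.3 pm = 4.573 × 10^-8 cm.
With Z = 2, ρ = Z·M/(N_A·a³) = 2 × 195.7 / (6.022 × 10²³ × 9.561 × 10^-23) = 6.798 g/cm³.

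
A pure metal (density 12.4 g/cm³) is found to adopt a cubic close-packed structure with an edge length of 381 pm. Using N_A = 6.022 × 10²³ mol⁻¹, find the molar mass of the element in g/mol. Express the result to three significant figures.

An FCC cell has Z = 4 atoms; a = 3.810 × 10^-8 cm.
M = ρ·N_A·a³/Z = 12.4 × 6.022 × 10²³ × 5.531 × 10^-23 / 4 = 103 g/mol.

103 g/mol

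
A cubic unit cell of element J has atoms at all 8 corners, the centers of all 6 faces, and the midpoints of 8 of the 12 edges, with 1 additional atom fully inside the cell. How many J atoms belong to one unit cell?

Corner atoms are shared by 8 cells (1/8 each), face atoms by 2 (1/2 each), edge atoms by 4 (1/4 each), interior atoms are unshared.
Net atoms = 8 × 1/8 + 6 × 1/2 + 8 × 1/4 + 1 = 1 + 3 + 2 + 1 = 7.

7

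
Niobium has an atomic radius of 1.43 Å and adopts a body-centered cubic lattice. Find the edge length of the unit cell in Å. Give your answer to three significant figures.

3.30 Å

In a BCC lattice, atoms touch along the body diagonal, so √3·a = 4r.
a = 4r/√3 = 4 × 1.43 / 1.7321 = 3.30 Å.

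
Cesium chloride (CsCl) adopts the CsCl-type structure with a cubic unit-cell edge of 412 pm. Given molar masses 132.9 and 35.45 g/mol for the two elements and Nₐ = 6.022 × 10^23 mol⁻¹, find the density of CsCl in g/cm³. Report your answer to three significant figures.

The CsCl-type structure contains Z = 1 formula unit per cell; M(CsCl) = 132.9 + 35.45 = 168.35 g/mol.
a³ = (4.120 × 10^-8 cm)³ = 6.993 × 10^-23 cm³.
ρ = 1 × 168.35 / (6.022 × 10²³ × 6.993 × 10^-23) = 3.997 g/cm³.

4.00 g/cm³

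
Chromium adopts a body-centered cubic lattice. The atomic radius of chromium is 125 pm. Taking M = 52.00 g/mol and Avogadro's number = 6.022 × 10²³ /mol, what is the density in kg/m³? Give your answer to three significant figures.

7180 kg/m³

In a BCC lattice, atoms touch along the body diagonal, so √3·a = 4r, giving a = 288.7 pm = 2.887 × 10^-8 cm.
With Z = 2, ρ = Z·M/(N_A·a³) = 2 × 52.00 / (6.022 × 10²³ × 2.406 × 10^-23) = 7.179 g/cm³ = 7180 kg/m³.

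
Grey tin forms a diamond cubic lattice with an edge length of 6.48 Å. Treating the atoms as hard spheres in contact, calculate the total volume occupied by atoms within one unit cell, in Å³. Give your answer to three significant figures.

In a diamond cubic lattice nearest neighbors lie along the body diagonal with √3·a = 8r, so r = 0.2165a = 1.403 Å.
V_atoms = Z × (4/3)πr³ = 8 × (4/3)π × (1.403)³ = 92.5 Å³.

92.5 Å³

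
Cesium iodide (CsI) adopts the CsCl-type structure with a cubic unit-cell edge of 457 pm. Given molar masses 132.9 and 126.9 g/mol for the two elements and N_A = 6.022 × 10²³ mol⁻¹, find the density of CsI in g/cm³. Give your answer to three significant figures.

4.52 g/cm³

The CsCl-type structure contains Z = 1 formula unit per cell; M(CsI) = 132.9 + 126.9 = 259.8 g/mol.
a³ = (4.570 × 10^-8 cm)³ = 9.544 × 10^-23 cm³.
ρ = 1 × 259.8 / (6.022 × 10²³ × 9.544 × 10^-23) = 4.520 g/cm³.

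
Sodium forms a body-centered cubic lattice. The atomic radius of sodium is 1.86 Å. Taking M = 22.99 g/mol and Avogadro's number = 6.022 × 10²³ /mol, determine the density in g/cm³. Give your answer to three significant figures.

In a BCC lattice, atoms touch along the body diagonal, so √3·a = 4r, giving a = 4.295 Å = 4.295 × 10^-8 cm.
With Z = 2, ρ = Z·M/(N_A·a³) = 2 × 22.99 / (6.022 × 10²³ × 7.926 × 10^-23) = 0.9634 g/cm³.

0.963 g/cm³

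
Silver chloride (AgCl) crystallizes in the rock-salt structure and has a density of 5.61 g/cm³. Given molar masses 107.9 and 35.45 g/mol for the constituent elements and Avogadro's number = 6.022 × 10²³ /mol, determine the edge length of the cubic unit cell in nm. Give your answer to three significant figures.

0.554 nm

M(AgCl) = 143.35 g/mol; Z = 4 formula units per cell.
a³ = Z·M/(N_A·ρ) = 4 × 143.35 / (6.022 × 10²³ × 5.61) = 1.697 × 10^-22 cm³, so a = 5.537 × 10^-8 cm = 0.554 nm.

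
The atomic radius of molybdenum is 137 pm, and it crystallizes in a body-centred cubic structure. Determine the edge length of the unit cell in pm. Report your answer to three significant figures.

In a BCC lattice, atoms touch along the body diagonal, so √3·a = 4r.
a = 4r/√3 = 4 × 137 / 1.7321 = 316 pm.

316 pm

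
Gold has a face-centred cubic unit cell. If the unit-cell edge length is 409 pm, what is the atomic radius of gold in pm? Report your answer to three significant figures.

145 pm

In an FCC lattice, atoms touch along the face diagonal, so √2·a = 4r.
r = √2·a/4 = 1.4142 × 409 / 4 = 145 pm.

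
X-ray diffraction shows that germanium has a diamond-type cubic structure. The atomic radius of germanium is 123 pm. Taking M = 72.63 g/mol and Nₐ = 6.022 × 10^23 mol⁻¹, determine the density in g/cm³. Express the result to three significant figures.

5.26 g/cm³

In a diamond cubic lattice, nearest neighbors lie along the body diagonal with √3·a = 8r, giving a = 568.1 pm = 5.681 × 10^-8 cm.
With Z = 8, ρ = Z·M/(N_A·a³) = 8 × 72.63 / (6.022 × 10²³ × 1.834 × 10^-22) = 5.262 g/cm³.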